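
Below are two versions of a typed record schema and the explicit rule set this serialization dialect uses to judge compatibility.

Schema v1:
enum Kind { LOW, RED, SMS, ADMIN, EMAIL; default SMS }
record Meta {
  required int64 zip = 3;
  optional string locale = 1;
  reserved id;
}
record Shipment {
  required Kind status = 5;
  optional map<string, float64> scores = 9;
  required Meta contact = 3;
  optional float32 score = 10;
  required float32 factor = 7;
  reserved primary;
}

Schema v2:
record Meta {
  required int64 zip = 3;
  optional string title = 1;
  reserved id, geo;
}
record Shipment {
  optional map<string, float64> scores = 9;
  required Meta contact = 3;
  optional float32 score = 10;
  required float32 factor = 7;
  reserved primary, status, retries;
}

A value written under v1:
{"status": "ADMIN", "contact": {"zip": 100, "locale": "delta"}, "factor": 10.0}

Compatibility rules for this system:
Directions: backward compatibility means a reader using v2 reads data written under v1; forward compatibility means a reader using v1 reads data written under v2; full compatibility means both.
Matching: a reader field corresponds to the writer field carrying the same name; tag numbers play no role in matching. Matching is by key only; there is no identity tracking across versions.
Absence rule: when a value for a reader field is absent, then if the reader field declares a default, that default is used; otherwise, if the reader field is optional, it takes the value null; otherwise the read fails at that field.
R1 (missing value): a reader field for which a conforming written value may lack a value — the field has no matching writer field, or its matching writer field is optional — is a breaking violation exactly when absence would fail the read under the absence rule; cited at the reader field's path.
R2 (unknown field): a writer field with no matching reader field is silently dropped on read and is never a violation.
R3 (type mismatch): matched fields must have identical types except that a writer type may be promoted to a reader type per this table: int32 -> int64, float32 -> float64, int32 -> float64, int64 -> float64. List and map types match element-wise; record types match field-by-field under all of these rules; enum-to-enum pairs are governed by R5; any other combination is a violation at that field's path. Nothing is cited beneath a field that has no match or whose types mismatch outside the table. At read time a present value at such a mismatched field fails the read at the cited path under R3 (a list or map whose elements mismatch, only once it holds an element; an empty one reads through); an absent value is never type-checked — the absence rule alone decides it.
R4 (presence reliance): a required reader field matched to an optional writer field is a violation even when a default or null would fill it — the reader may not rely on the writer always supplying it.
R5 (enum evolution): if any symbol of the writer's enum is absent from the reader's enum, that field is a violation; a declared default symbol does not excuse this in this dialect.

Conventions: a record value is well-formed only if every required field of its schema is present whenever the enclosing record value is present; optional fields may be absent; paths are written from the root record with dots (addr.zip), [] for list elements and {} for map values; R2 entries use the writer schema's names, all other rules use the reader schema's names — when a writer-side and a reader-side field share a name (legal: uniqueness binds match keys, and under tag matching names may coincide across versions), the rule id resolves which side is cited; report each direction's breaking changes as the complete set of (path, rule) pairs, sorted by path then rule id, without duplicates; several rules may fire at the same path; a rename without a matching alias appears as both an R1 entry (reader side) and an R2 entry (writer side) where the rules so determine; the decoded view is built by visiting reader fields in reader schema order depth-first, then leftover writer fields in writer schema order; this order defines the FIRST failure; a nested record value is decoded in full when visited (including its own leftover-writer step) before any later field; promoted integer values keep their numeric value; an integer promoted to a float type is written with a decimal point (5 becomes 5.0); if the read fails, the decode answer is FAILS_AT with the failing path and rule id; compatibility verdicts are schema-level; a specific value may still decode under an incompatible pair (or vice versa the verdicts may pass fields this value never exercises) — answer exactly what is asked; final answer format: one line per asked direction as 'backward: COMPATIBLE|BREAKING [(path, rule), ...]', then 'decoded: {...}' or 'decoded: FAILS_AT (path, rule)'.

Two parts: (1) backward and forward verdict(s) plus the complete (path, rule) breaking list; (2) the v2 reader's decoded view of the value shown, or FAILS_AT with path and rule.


the writer's type comes first in each Shipment pair
backward on Shipment — v2 reading data written by v1:
  map<string, float64> -> map<string, float64>, writer optional: scores aligns to scores
  Meta -> Meta, writer required: contact aligns to contact
  float32 -> float32, writer optional: score aligns to score
  float32 -> float32, writer required: factor aligns to factor
  writer status: unknown to reader
  int64 -> int64, writer required: contact.zip aligns to contact.zip
  contact.title has no writer counterpart
  writer contact.locale: unknown to reader
  => no violations; backward on Shipment: COMPATIBLE
forward on Shipment — v1 reading data written by v2:
  status has no writer counterpart
  map<string, float64> -> map<string, float64>, writer optional: scores aligns to scores
  Meta -> Meta, writer required: contact aligns to contact
  float32 -> float32, writer optional: score aligns to score
  float32 -> float32, writer required: factor aligns to factor
  int64 -> int64, writer required: contact.zip aligns to contact.zip
  contact.locale has no writer counterpart
  writer contact.title: unknown to reader
  rule R1 violated at status
  forward on Shipment therefore BREAKING (1)
decoding the Shipment value with the v2 reader:
  scores := null (not supplied -> null)
  contact.zip := 100
  contact.title := null (not supplied -> null)
  writer contact.locale: unmatched, discarded
  score := null (not supplied -> null)
  factor := 10.0
  writer status: unmatched, discarded
  => decoded: {"scores": null, "contact": {"zip": 100, "title": null}, "score": null, "factor": 10.0}

backward: COMPATIBLE []; forward: BREAKING [(status, R1)]; decoded: {"scores": null, "contact": {"zip": 100, "title": null}, "score": null, "factor": 10.0}


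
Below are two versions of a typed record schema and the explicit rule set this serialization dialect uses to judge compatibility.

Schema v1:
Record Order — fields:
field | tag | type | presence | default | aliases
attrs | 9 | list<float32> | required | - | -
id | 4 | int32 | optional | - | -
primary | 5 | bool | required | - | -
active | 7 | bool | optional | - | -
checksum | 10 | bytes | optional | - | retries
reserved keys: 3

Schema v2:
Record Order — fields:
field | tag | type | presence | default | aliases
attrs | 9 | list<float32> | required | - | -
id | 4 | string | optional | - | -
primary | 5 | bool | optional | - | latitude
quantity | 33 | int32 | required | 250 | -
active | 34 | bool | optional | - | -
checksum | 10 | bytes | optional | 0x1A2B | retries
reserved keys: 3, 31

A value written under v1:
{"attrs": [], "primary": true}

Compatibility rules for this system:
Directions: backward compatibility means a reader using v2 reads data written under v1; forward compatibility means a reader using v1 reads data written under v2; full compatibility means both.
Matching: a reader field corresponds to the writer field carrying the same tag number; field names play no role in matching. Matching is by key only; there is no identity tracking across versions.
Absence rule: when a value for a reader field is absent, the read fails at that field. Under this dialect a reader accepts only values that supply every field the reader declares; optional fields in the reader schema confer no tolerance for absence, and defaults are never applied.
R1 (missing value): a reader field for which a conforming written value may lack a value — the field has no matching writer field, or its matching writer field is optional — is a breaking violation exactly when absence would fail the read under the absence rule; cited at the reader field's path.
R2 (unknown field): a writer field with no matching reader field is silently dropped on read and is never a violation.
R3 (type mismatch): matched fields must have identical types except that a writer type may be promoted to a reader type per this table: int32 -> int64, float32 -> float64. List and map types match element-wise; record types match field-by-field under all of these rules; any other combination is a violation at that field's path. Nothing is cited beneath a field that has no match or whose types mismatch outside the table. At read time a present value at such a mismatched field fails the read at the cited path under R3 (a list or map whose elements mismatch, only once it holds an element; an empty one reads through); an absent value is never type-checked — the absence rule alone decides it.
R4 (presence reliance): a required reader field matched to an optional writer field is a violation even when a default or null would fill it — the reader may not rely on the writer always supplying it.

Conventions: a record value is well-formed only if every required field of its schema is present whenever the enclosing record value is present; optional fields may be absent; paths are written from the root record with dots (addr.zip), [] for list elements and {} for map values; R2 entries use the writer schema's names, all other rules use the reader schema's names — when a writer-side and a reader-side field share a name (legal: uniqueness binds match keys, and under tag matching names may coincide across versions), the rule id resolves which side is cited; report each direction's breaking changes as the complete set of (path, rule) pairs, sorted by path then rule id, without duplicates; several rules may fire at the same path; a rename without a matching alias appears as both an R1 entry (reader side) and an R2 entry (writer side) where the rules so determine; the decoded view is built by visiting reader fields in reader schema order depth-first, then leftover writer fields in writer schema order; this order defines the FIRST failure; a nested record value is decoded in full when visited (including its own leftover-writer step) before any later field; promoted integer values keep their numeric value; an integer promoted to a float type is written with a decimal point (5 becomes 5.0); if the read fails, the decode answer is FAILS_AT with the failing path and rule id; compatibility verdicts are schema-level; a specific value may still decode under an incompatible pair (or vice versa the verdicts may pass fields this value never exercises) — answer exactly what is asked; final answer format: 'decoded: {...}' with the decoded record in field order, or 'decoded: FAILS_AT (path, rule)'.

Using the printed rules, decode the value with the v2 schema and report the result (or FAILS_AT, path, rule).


in Order below, arrows point writer -> reader
decode walk for Order under reader schema v2:
  attrs := []
  read fails at id under R1 (no fill)
  => FAILS_AT (id, R1)
the rest of the Order diff is inert for this question:
  added field quantity to record Order: required int32, tag 33, default 250 (in v2 it sits immediately before active) -> schema-level compatibility only; this Order value's decode is unchanged
  field primary in record Order: required changed to optional -> schema-level compatibility only; this Order value's decode is unchanged
  field checksum in record Order: default set to 0x1A2B -> inert under this dialect — no rule fires on Order and the result does not move
  field active in record Order: tag 7 changed to 34 -> inert under this dialect — no rule fires on Order and the result does not move

decoded: FAILS_AT (id, R1)


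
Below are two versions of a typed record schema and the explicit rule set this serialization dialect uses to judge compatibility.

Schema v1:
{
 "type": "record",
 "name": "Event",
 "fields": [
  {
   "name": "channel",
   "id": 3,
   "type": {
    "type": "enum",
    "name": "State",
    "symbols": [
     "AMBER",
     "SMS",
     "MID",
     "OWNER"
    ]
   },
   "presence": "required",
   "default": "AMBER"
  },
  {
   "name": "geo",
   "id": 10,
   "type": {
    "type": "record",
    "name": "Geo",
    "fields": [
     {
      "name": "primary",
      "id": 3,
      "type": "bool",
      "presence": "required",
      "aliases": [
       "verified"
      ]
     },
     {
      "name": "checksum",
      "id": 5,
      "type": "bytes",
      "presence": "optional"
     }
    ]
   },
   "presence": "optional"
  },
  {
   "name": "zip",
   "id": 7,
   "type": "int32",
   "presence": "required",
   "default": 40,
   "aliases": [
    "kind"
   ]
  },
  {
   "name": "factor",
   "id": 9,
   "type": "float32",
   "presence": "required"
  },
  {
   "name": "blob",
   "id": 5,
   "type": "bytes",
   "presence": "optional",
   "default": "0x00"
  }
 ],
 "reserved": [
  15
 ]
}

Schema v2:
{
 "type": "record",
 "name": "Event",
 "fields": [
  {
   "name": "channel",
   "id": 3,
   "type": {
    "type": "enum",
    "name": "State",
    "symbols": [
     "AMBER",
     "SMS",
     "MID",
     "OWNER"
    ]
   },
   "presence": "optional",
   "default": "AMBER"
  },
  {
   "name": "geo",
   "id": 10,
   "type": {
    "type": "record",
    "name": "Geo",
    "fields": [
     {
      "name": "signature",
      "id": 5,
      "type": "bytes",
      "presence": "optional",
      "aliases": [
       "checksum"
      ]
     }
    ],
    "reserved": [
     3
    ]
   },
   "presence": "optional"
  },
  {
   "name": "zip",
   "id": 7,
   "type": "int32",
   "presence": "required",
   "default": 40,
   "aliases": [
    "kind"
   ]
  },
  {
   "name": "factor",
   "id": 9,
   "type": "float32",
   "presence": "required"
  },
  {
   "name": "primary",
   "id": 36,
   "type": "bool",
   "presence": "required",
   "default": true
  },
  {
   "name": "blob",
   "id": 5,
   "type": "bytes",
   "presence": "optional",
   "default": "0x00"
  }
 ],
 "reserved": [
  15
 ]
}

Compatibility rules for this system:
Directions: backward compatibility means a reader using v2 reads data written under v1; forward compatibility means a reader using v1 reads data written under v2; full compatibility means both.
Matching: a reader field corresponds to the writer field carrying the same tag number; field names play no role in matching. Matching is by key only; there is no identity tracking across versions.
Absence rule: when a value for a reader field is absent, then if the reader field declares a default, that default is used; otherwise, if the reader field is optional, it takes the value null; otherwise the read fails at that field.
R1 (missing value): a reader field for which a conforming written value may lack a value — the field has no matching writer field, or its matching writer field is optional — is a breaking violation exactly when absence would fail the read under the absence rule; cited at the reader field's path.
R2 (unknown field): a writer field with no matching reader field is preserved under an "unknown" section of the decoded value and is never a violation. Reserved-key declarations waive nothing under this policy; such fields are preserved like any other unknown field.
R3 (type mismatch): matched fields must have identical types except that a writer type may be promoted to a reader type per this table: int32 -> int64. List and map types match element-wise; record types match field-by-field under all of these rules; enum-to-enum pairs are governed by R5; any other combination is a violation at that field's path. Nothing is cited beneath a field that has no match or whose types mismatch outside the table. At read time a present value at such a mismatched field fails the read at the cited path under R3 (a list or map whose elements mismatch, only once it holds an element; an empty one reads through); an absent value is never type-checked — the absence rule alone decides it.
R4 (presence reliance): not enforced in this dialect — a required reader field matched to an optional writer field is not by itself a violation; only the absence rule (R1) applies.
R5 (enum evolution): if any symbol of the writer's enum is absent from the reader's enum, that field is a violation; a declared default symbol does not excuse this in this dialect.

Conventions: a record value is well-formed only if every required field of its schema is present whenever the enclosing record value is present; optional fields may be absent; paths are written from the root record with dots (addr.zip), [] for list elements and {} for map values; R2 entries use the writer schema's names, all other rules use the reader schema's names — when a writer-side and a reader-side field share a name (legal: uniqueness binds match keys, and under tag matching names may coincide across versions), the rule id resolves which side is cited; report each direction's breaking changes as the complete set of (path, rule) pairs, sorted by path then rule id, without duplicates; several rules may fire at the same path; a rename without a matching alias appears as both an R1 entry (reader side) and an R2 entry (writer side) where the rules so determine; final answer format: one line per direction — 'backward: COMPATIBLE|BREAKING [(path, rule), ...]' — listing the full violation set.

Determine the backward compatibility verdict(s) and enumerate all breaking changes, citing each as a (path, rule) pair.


backward: COMPATIBLE []

each type pair in Event: writer, then reader
backward analysis of Event with v2 as reader and v1 as writer:
  channel <- channel (State -> State, writer required)
  geo <- geo (Geo -> Geo, writer optional)
  zip <- zip (int32 -> int32, writer required)
  factor <- factor (float32 -> float32, writer required)
  no writer field matches reader primary
  blob <- blob (bytes -> bytes, writer optional)
  geo.signature <- geo.checksum (bytes -> bytes, writer optional)
  writer geo.primary: unknown to reader
  nothing fires on Event: backward is COMPATIBLE
checking off the Event differences that do not matter here:
  field channel in record Event: required changed to optional -> fires no rule on Event, leaving the asked answer as it is
  removed field primary from record Geo (its key 3 joins the reserved list) -> affects forward compatibility only, which is not asked
  added field primary to record Event: required bool, tag 36, default true (in v2 it sits immediately before blob) -> fires no rule on Event, leaving the asked answer as it is
  renamed field checksum to signature in record Geo (alias checksum declared on the renamed field) -> fires no rule on Event, leaving the asked answer as it is


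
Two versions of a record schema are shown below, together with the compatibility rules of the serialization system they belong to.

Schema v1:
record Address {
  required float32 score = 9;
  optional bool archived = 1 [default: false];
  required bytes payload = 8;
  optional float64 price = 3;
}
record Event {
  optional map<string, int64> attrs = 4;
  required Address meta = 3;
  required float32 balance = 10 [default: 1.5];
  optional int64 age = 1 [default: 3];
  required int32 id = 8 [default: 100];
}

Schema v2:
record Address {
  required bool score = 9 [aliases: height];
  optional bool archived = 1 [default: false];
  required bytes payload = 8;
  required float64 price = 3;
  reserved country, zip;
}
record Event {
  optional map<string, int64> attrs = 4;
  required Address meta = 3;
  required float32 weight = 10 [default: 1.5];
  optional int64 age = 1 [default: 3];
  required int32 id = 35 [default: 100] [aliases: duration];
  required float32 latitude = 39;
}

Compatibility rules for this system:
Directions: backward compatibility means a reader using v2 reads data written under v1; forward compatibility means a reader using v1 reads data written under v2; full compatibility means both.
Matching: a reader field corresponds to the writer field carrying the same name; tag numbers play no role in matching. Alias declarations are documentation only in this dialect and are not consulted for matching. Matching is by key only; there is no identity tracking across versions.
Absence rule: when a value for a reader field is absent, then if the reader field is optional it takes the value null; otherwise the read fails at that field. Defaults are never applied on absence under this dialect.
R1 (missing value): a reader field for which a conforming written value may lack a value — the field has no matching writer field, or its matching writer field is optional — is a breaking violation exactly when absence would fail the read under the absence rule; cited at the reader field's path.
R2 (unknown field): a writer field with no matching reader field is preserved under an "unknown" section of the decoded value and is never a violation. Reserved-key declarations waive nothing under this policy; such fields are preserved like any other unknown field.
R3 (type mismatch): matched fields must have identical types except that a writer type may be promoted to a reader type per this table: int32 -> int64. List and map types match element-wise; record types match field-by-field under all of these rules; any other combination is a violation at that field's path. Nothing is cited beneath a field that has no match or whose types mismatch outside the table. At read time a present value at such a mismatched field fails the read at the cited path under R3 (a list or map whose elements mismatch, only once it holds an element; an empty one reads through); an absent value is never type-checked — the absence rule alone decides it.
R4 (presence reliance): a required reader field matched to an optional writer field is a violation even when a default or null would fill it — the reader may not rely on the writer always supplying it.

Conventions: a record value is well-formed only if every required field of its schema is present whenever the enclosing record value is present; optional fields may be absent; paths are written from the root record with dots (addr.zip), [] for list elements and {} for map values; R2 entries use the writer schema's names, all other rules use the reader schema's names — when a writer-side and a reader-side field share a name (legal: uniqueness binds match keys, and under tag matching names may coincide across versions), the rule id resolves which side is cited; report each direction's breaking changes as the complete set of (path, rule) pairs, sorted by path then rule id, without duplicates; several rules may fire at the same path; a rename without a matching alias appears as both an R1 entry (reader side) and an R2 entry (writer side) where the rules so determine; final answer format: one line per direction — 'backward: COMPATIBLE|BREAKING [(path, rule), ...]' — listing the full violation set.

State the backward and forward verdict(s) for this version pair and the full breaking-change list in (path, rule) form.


the writer's type comes first in each Event pair
backward for Event (reader v2, writer v1):
  writer optional, map<string, int64> -> map<string, int64>: reader attrs maps from writer attrs
  writer required, Address -> Address: reader meta maps from writer meta
  no writer field matches reader weight
  writer optional, int64 -> int64: reader age maps from writer age
  writer required, int32 -> int32: reader id maps from writer id
  no writer field matches reader latitude
  balance (writer side), unknown to reader
  writer required, float32 -> bool: reader meta.score maps from writer meta.score
  writer optional, bool -> bool: reader meta.archived maps from writer meta.archived
  writer required, bytes -> bytes: reader meta.payload maps from writer meta.payload
  writer optional, float64 -> float64: reader meta.price maps from writer meta.price
  R1 fires at latitude
  R1 fires at meta.price
  R4 fires at meta.price
  R3 fires at meta.score
  R1 fires at weight
  => backward: BREAKING (5)
forward for Event (reader v1, writer v2):
  writer optional, map<string, int64> -> map<string, int64>: reader attrs maps from writer attrs
  writer required, Address -> Address: reader meta maps from writer meta
  no writer field matches reader balance
  writer optional, int64 -> int64: reader age maps from writer age
  writer required, int32 -> int32: reader id maps from writer id
  weight (writer side), unknown to reader
  latitude (writer side), unknown to reader
  writer required, bool -> float32: reader meta.score maps from writer meta.score
  writer optional, bool -> bool: reader meta.archived maps from writer meta.archived
  writer required, bytes -> bytes: reader meta.payload maps from writer meta.payload
  writer required, float64 -> float64: reader meta.price maps from writer meta.price
  R1 fires at balance
  R3 fires at meta.score
  => forward: BREAKING (2)

backward: BREAKING [(latitude, R1), (meta.price, R1), (meta.price, R4), (meta.score, R3), (weight, R1)]; forward: BREAKING [(balance, R1), (meta.score, R3)]


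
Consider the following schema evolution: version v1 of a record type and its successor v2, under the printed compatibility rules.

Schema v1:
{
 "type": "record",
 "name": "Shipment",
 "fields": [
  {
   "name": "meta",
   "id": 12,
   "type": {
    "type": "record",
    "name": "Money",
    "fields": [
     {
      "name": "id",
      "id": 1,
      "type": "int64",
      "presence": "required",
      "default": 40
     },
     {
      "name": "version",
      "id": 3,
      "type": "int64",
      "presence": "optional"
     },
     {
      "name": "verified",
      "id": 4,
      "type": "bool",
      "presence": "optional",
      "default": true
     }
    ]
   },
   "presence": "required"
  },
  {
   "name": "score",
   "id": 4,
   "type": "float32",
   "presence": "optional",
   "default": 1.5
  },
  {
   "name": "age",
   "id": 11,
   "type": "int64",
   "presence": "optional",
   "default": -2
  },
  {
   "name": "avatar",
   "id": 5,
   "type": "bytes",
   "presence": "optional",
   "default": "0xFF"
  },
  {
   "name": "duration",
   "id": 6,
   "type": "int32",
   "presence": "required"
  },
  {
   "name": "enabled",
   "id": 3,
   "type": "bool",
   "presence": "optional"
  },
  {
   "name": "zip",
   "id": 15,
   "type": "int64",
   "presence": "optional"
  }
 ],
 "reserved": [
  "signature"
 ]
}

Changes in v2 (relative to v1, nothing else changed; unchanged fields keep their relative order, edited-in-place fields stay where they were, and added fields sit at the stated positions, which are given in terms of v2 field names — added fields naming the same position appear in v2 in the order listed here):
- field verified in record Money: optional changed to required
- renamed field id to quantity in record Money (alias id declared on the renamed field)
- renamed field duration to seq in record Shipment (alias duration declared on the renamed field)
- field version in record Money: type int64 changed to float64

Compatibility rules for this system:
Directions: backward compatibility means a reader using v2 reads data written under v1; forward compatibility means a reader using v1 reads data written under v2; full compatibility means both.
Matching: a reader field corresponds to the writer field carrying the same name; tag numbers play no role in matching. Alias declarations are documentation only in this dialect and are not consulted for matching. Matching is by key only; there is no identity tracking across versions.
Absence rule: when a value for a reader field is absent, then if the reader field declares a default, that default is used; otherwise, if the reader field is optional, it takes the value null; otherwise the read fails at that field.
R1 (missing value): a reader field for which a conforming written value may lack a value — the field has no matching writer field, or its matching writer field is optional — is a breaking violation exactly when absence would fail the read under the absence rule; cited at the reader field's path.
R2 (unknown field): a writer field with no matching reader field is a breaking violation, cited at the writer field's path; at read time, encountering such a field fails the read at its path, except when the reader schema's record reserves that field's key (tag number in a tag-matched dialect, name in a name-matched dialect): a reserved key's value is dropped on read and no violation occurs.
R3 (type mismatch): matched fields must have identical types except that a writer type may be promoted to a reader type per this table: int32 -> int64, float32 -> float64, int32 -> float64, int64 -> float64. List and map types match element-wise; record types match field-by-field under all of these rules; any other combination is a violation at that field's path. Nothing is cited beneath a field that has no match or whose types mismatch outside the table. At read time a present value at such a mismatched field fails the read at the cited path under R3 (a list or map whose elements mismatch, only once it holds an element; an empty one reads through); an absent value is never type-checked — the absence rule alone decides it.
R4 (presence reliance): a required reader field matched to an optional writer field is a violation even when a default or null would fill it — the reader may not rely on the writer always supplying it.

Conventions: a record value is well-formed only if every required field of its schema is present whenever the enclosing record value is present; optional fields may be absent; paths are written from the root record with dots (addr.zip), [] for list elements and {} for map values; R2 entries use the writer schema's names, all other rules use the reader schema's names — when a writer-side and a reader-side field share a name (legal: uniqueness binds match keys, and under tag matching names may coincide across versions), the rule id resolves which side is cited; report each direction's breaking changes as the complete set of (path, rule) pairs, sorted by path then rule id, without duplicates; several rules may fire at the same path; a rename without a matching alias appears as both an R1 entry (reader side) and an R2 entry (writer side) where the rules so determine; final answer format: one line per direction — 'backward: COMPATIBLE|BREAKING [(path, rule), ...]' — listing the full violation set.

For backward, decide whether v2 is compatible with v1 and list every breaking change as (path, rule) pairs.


backward: BREAKING [(duration, R2), (meta.id, R2), (meta.verified, R4), (seq, R1)]

each type pair in Shipment: writer, then reader
backward for Shipment (reader v2, writer v1):
  writer required, Money -> Money: reader meta maps from writer meta
  writer optional, float32 -> float32: reader score maps from writer score
  writer optional, int64 -> int64: reader age maps from writer age
  writer optional, bytes -> bytes: reader avatar maps from writer avatar
  seq: no writer-side match
  writer optional, bool -> bool: reader enabled maps from writer enabled
  writer optional, int64 -> int64: reader zip maps from writer zip
  writer field duration has no reader counterpart
  meta.quantity: no writer-side match
  writer optional, int64 -> float64: reader meta.version maps from writer meta.version
  writer optional, bool -> bool: reader meta.verified maps from writer meta.verified
  writer field meta.id has no reader counterpart
  R2 fires at duration
  R2 fires at meta.id
  R4 fires at meta.verified
  R1 fires at seq
  => 4 violation(s): backward is BREAKING for Shipment
ruling out the remaining Shipment differences:
  field version in record Money: type int64 changed to float64 -> fires only in the forward direction of Shipment, which is not asked here


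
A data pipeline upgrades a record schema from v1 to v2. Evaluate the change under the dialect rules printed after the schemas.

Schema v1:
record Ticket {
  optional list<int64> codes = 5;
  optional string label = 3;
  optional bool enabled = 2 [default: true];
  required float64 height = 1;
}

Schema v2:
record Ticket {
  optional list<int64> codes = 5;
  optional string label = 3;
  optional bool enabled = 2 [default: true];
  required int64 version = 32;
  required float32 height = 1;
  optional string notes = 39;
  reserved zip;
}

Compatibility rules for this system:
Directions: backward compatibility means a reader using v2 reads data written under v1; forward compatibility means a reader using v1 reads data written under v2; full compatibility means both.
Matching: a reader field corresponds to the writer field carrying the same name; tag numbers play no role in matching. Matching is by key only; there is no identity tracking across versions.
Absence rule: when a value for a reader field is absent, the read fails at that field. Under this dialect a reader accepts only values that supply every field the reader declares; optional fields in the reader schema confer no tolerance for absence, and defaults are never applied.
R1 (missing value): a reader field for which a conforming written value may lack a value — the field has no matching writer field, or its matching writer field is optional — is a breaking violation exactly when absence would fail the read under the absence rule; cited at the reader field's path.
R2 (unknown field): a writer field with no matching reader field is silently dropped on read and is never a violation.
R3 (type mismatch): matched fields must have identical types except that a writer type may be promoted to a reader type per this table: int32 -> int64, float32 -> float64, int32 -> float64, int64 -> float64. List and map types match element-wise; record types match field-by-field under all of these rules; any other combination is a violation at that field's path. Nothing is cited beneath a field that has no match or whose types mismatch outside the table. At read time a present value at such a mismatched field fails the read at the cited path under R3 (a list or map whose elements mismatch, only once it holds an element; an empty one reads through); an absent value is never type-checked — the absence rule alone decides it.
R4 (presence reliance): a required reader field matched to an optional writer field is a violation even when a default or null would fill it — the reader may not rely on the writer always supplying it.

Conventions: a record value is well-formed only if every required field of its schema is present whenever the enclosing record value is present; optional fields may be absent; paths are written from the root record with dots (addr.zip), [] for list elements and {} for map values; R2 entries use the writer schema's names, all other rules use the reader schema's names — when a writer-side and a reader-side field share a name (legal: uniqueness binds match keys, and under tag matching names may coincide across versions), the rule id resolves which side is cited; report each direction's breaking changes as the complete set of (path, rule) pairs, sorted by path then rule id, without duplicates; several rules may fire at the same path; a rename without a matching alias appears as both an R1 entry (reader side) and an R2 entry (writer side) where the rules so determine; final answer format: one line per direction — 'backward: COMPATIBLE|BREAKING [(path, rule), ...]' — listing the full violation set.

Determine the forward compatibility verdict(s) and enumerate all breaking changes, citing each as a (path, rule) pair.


forward: BREAKING [(codes, R1), (enabled, R1), (label, R1)]

in Ticket below, arrows point writer -> reader
forward pass over Ticket, reader schema v1, writer schema v2:
  codes: paired with writer codes (list<int64> -> list<int64>; writer optional)
  label: paired with writer label (string -> string; writer optional)
  enabled: paired with writer enabled (bool -> bool; writer optional)
  height: paired with writer height (float32 -> float64; writer required)
  writer field version has no reader counterpart
  writer field notes has no reader counterpart
  rule R1 violated at codes
  rule R1 violated at enabled
  rule R1 violated at label
  => 3 violation(s): forward is BREAKING for Ticket
ruling out the remaining Ticket differences:
  field height in record Ticket: type float64 changed to float32 -> fires only in the backward direction of Ticket, which is not asked here
  added field notes to record Ticket: optional string, tag 39 (in v2 it sits last) -> fires only in the backward direction of Ticket, which is not asked here
  added field version to record Ticket: required int64, tag 32 (in v2 it sits immediately before height) -> fires only in the backward direction of Ticket, which is not asked here


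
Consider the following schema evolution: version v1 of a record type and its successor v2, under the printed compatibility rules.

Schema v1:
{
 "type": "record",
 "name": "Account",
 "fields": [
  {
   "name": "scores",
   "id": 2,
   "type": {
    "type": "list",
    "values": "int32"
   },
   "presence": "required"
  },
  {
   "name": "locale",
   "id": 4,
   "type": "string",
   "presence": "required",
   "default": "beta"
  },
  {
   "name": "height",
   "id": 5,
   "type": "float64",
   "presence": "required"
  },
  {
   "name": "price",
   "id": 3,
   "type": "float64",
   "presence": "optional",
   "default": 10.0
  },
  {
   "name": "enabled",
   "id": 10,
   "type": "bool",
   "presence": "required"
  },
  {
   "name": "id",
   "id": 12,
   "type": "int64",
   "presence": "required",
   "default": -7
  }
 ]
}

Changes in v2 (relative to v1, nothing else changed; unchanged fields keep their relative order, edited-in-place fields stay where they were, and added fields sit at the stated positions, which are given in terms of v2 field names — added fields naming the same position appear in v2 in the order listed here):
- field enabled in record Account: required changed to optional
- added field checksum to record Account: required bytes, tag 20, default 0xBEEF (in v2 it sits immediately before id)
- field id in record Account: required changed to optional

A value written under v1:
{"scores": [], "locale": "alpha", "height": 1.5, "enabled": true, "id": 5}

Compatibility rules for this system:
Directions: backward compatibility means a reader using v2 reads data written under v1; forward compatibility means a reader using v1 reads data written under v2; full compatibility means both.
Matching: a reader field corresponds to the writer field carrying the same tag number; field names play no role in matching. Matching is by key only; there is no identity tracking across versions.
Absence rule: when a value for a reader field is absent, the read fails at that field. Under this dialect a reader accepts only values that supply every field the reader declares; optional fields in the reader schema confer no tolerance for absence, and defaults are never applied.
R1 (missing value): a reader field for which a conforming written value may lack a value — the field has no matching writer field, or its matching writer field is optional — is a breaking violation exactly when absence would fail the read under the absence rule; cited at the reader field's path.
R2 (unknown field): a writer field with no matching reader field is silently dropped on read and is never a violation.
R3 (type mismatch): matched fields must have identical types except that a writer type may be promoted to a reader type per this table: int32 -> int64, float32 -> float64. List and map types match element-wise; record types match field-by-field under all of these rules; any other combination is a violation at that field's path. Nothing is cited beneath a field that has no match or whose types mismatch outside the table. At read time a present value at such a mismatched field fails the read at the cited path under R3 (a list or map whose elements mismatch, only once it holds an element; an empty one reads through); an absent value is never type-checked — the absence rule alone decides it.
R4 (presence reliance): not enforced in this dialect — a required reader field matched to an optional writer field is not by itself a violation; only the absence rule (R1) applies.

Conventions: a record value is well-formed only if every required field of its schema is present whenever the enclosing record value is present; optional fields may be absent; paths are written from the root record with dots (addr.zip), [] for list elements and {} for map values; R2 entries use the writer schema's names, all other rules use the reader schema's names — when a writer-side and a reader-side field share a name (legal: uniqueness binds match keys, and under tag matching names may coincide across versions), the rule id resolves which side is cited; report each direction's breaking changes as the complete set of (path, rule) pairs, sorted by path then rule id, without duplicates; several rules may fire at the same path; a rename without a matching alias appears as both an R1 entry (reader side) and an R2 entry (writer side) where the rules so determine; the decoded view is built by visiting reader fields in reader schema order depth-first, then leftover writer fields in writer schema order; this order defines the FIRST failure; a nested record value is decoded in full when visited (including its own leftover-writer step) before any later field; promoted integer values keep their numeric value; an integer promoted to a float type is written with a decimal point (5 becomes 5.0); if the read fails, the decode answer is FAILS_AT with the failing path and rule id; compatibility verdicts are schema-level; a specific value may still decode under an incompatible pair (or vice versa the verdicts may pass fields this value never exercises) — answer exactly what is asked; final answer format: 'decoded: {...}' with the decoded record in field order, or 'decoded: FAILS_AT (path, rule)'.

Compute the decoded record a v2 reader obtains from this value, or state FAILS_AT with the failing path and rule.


decoded: FAILS_AT (price, R1)

arrows below run writer -> reader for Account
migrating the Account value to v2:
  scores := []
  locale := "alpha"
  height := 1.5
  read fails at price under R1 (no fill)
  => FAILS_AT (price, R1)
the rest of the Account diff is inert for this question:
  field enabled in record Account: required changed to optional -> a verdict-level change on Account — the shown value reads the same
  added field checksum to record Account: required bytes, tag 20, default 0xBEEF (in v2 it sits immediately before id) -> a verdict-level change on Account — the shown value reads the same
  field id in record Account: required changed to optional -> a verdict-level change on Account — the shown value reads the same
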